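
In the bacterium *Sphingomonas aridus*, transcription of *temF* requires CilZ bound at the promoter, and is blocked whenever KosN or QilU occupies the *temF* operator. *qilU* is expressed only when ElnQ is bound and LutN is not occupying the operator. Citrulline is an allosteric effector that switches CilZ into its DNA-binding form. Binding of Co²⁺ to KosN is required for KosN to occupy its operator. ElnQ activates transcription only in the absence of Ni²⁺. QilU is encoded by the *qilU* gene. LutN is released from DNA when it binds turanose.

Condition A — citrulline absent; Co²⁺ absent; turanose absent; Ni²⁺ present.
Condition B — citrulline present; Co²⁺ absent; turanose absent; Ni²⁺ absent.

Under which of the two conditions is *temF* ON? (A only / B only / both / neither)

Condition A:
Citrulline is absent, so CilZ is inactive.
Co²⁺ is absent, so KosN is inactive.
Turanose is absent, so LutN is active.
Ni²⁺ is present, so ElnQ is inactive.
With repressor LutN bound, *qilU* is not transcribed.
So QilU is not produced.
Required activator CilZ is absent, so *temF* is not transcribed.
→ *temF* is OFF in A.
Condition B:
Citrulline is present, so CilZ is active.
Co²⁺ is absent, so KosN is inactive.
Turanose is absent, so LutN is active.
Ni²⁺ is absent, so ElnQ is active.
With repressor LutN bound, *qilU* is not transcribed.
So QilU is not produced.
No repressor is bound and CilZ is active, so *temF* is transcribed.
→ *temF* is ON in B.

B only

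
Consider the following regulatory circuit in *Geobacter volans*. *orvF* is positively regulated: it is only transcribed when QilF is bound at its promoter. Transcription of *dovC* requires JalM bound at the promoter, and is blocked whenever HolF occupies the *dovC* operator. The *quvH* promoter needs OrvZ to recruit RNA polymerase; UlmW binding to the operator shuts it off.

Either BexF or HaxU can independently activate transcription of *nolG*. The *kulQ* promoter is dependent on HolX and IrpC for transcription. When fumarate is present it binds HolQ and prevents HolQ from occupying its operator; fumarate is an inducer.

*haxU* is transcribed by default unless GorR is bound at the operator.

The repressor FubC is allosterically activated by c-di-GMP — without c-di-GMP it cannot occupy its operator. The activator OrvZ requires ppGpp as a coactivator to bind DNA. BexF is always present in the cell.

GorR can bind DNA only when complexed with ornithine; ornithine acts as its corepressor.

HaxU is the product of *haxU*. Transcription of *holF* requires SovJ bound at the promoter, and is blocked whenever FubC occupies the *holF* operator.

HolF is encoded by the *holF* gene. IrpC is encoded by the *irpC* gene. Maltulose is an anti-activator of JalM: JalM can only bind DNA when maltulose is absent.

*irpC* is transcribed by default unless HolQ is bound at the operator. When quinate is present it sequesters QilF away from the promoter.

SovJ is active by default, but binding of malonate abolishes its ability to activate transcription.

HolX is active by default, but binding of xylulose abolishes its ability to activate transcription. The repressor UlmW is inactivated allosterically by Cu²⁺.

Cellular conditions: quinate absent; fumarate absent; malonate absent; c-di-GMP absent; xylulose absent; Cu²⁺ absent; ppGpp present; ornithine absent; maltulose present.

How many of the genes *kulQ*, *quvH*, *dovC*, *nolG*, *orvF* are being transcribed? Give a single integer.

Xylulose is absent, so HolX is active.
Fumarate is absent, so HolQ is active.
With repressor HolQ bound, *irpC* is not transcribed.
So IrpC is not produced.
Required activator IrpC is absent, so *kulQ* is not transcribed.
→ *kulQ* is OFF.
ppGpp is present, so OrvZ is active.
Cu²⁺ is absent, so UlmW is active.
With repressor UlmW bound, *quvH* is not transcribed.
→ *quvH* is OFF.
Maltulose is present, so JalM is inactive.
Malonate is absent, so SovJ is active.
c-di-GMP is absent, so FubC is inactive.
No repressor is bound and SovJ is active, so *holF* is transcribed.
So HolF is produced and active.
With repressor HolF bound, *dovC* is not transcribed.
→ *dovC* is OFF.
BexF is produced constitutively and is active.
Ornithine is absent, so GorR is inactive.
With no repressor bound, *haxU* is transcribed.
So HaxU is produced and active.
Activator BexF is present, so *nolG* is transcribed.
→ *nolG* is ON.
Quinate is absent, so QilF is active.
No repressor is bound and QilF is active, so *orvF* is transcribed.
→ *orvF* is ON.
2 of the 5 genes are transcribed.

2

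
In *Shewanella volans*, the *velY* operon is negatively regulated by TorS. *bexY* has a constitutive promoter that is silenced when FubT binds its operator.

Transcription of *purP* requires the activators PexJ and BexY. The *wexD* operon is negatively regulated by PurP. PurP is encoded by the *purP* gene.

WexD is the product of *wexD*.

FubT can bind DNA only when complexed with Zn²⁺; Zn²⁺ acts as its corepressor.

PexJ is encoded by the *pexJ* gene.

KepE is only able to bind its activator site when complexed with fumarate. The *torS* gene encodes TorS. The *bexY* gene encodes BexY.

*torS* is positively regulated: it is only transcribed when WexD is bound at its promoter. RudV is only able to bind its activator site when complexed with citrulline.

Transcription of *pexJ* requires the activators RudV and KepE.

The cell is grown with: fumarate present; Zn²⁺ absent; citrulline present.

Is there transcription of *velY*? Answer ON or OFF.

ON

Citrulline is present, so RudV is active.
Fumarate is present, so KepE is active.
No repressor is bound and RudV and KepE are active, so *pexJ* is transcribed.
So PexJ is produced and active.
Zn²⁺ is absent, so FubT is inactive.
With no repressor bound, *bexY* is transcribed.
So BexY is produced and active.
No repressor is bound and PexJ and BexY are active, so *purP* is transcribed.
So PurP is produced and active.
With repressor PurP bound, *wexD* is not transcribed.
So WexD is not produced.
Required activator WexD is absent, so *torS* is not transcribed.
So TorS is not produced.
With no repressor bound, *velY* is transcribed.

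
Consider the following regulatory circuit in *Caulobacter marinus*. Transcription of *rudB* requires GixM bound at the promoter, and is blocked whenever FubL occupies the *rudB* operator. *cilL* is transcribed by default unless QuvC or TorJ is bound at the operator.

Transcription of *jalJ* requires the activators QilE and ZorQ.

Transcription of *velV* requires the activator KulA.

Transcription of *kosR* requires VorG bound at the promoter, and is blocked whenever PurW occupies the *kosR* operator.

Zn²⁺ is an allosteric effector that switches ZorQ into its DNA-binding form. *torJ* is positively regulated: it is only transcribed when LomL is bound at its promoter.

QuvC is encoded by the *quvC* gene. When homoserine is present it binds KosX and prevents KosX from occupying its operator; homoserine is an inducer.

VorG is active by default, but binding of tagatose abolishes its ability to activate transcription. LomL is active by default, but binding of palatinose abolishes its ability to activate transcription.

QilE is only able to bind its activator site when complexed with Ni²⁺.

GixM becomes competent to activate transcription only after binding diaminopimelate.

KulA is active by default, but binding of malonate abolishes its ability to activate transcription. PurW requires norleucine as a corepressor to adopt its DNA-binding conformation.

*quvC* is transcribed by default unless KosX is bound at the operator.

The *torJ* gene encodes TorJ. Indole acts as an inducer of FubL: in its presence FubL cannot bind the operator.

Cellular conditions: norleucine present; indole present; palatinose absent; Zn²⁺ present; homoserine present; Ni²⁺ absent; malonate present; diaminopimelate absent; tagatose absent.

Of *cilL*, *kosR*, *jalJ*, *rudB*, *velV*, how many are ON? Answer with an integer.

0

Homoserine is present, so KosX is inactive.
With no repressor bound, *quvC* is transcribed.
So QuvC is produced and active.
Palatinose is absent, so LomL is active.
No repressor is bound and LomL is active, so *torJ* is transcribed.
So TorJ is produced and active.
With repressor QuvC bound, *cilL* is not transcribed.
→ *cilL* is OFF.
Norleucine is present, so PurW is active.
Tagatose is absent, so VorG is active.
With repressor PurW bound, *kosR* is not transcribed.
→ *kosR* is OFF.
Ni²⁺ is absent, so QilE is inactive.
Zn²⁺ is present, so ZorQ is active.
Required activator QilE is absent, so *jalJ* is not transcribed.
→ *jalJ* is OFF.
Indole is present, so FubL is inactive.
Diaminopimelate is absent, so GixM is inactive.
Required activator GixM is absent, so *rudB* is not transcribed.
→ *rudB* is OFF.
Malonate is present, so KulA is inactive.
Required activator KulA is absent, so *velV* is not transcribed.
→ *velV* is OFF.
0 of the 5 genes are transcribed.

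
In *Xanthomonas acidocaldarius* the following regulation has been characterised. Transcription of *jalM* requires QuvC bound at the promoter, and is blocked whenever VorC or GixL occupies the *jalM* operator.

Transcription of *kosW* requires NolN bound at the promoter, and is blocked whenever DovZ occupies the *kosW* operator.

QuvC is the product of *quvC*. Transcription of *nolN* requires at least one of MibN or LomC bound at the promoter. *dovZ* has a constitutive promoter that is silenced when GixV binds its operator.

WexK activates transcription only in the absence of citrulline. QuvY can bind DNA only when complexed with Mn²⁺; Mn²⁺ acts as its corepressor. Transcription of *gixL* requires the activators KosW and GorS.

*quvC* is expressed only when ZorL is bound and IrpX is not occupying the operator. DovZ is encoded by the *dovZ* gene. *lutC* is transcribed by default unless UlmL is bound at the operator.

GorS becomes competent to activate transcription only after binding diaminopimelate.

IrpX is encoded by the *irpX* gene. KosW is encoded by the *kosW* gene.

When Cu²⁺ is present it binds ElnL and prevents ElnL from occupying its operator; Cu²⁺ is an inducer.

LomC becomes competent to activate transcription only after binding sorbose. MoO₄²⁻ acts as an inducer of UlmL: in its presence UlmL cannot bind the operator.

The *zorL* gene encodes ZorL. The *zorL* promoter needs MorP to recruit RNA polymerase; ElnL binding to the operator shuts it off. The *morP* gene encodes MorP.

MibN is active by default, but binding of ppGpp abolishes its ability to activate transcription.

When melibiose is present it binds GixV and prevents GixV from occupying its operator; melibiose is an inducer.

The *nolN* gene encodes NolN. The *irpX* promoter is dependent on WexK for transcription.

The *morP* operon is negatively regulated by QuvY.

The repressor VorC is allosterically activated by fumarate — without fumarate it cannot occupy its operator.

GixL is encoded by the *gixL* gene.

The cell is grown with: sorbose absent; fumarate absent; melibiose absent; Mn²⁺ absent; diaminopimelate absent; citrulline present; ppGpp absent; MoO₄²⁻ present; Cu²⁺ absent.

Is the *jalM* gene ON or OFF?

Fumarate is absent, so VorC is inactive.
Mn²⁺ is absent, so QuvY is inactive.
With no repressor bound, *morP* is transcribed.
So MorP is produced and active.
Cu²⁺ is absent, so ElnL is active.
With repressor ElnL bound, *zorL* is not transcribed.
So ZorL is not produced.
Citrulline is present, so WexK is inactive.
Required activator WexK is absent, so *irpX* is not transcribed.
So IrpX is not produced.
Required activator ZorL is absent, so *quvC* is not transcribed.
So QuvC is not produced.
ppGpp is absent, so MibN is active.
Sorbose is absent, so LomC is inactive.
Activator MibN is present, so *nolN* is transcribed.
So NolN is produced and active.
Melibiose is absent, so GixV is active.
With repressor GixV bound, *dovZ* is not transcribed.
So DovZ is not produced.
No repressor is bound and NolN is active, so *kosW* is transcribed.
So KosW is produced and active.
Diaminopimelate is absent, so GorS is inactive.
Required activator GorS is absent, so *gixL* is not transcribed.
So GixL is not produced.
Required activator QuvC is absent, so *jalM* is not transcribed.

OFF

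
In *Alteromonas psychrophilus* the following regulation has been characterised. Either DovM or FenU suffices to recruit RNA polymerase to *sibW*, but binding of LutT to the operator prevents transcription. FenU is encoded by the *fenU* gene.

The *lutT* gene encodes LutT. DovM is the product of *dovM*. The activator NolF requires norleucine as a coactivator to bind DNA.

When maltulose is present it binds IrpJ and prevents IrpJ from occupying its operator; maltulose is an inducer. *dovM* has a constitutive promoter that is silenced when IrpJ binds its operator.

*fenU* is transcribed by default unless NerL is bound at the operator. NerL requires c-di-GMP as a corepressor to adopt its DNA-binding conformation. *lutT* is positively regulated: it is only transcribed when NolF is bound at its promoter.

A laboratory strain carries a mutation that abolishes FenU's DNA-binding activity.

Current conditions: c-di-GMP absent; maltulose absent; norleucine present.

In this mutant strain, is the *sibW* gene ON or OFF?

OFF

Maltulose is absent, so IrpJ is active.
With repressor IrpJ bound, *dovM* is not transcribed.
So DovM is not produced.
FenU is non-functional in this strain, so it has no effect.
Norleucine is present, so NolF is active.
No repressor is bound and NolF is active, so *lutT* is transcribed.
So LutT is produced and active.
With repressor LutT bound, *sibW* is not transcribed.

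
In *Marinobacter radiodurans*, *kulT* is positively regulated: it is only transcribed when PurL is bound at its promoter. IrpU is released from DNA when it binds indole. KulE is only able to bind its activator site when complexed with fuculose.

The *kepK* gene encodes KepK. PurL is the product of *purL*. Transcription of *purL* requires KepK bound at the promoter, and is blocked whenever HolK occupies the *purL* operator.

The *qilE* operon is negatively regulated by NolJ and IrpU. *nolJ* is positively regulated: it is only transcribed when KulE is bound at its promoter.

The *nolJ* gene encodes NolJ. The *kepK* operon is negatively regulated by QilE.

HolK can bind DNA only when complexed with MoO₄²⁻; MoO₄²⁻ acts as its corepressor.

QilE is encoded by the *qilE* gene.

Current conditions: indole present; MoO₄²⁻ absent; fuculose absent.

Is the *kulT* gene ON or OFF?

Fuculose is absent, so KulE is inactive.
Required activator KulE is absent, so *nolJ* is not transcribed.
So NolJ is not produced.
Indole is present, so IrpU is inactive.
With no repressor bound, *qilE* is transcribed.
So QilE is produced and active.
With repressor QilE bound, *kepK* is not transcribed.
So KepK is not produced.
MoO₄²⁻ is absent, so HolK is inactive.
Required activator KepK is absent, so *purL* is not transcribed.
So PurL is not produced.
Required activator PurL is absent, so *kulT* is not transcribed.

OFF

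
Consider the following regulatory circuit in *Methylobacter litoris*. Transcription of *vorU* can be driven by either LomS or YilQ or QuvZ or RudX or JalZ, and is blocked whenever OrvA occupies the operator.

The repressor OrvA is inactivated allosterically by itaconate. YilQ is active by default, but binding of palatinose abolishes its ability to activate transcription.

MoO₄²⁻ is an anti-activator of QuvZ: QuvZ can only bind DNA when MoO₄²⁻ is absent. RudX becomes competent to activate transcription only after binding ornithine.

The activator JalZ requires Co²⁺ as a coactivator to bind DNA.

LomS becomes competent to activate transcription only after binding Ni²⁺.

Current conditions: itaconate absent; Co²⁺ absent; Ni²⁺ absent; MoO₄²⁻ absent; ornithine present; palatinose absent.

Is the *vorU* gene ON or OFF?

Ni²⁺ is absent, so LomS is inactive.
Palatinose is absent, so YilQ is active.
Itaconate is absent, so OrvA is active.
MoO₄²⁻ is absent, so QuvZ is active.
Ornithine is present, so RudX is active.
Co²⁺ is absent, so JalZ is inactive.
With repressor OrvA bound, *vorU* is not transcribed.

OFF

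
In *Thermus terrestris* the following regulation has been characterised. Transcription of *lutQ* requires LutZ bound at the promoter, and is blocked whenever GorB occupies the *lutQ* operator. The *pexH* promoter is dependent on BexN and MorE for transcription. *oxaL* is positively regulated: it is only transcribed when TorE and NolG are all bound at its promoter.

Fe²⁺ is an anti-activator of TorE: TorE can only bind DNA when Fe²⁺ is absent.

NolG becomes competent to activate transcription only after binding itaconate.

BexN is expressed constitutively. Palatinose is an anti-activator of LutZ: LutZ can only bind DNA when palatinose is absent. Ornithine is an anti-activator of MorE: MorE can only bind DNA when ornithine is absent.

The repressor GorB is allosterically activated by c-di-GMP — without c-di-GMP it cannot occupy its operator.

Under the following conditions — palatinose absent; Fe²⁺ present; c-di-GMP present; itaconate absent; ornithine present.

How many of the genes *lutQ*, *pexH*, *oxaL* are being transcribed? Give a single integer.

0

c-di-GMP is present, so GorB is active.
Palatinose is absent, so LutZ is active.
With repressor GorB bound, *lutQ* is not transcribed.
→ *lutQ* is OFF.
BexN is produced constitutively and is active.
Ornithine is present, so MorE is inactive.
Required activator MorE is absent, so *pexH* is not transcribed.
→ *pexH* is OFF.
Fe²⁺ is present, so TorE is inactive.
Itaconate is absent, so NolG is inactive.
Required activator TorE is absent, so *oxaL* is not transcribed.
→ *oxaL* is OFF.
0 of the 3 genes are transcribed.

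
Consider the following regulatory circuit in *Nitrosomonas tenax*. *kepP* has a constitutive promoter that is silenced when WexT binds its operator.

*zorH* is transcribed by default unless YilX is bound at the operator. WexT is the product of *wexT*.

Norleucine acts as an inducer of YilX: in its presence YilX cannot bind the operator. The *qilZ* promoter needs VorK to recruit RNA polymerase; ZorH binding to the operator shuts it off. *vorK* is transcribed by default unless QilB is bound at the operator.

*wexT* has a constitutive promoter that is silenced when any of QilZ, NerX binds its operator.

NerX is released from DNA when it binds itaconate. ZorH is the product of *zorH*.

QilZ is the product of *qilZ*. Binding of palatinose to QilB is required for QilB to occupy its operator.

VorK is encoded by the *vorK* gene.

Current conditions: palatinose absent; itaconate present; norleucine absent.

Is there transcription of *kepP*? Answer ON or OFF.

ON

Norleucine is absent, so YilX is active.
With repressor YilX bound, *zorH* is not transcribed.
So ZorH is not produced.
Palatinose is absent, so QilB is inactive.
With no repressor bound, *vorK* is transcribed.
So VorK is produced and active.
No repressor is bound and VorK is active, so *qilZ* is transcribed.
So QilZ is produced and active.
Itaconate is present, so NerX is inactive.
With repressor QilZ bound, *wexT* is not transcribed.
So WexT is not produced.
With no repressor bound, *kepP* is transcribed.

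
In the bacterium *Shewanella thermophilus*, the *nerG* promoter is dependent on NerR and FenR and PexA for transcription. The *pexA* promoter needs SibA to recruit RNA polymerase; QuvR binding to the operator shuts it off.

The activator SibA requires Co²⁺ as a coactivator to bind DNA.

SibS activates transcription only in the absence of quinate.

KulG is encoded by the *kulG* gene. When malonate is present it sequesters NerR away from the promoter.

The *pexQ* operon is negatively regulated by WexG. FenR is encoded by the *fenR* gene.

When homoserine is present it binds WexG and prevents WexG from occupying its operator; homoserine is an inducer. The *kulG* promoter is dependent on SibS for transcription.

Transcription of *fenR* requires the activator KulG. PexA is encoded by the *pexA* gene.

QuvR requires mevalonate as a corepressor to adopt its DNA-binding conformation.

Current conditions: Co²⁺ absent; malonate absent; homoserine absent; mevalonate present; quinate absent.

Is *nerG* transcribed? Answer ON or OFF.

Malonate is absent, so NerR is active.
Quinate is absent, so SibS is active.
No repressor is bound and SibS is active, so *kulG* is transcribed.
So KulG is produced and active.
No repressor is bound and KulG is active, so *fenR* is transcribed.
So FenR is produced and active.
Mevalonate is present, so QuvR is active.
Co²⁺ is absent, so SibA is inactive.
With repressor QuvR bound, *pexA* is not transcribed.
So PexA is not produced.
Required activator PexA is absent, so *nerG* is not transcribed.

OFF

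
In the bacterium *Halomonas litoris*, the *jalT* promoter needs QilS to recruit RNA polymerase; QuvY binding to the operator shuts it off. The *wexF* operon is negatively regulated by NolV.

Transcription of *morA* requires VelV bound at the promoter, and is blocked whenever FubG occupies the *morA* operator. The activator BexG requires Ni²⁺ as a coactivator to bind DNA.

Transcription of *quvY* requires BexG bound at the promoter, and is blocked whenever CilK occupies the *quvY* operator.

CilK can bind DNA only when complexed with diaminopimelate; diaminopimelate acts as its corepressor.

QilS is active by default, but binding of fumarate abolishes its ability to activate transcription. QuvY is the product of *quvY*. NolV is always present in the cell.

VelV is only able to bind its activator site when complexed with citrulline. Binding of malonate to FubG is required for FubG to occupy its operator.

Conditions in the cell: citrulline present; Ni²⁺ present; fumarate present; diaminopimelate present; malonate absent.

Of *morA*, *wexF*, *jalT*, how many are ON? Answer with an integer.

1

Citrulline is present, so VelV is active.
Malonate is absent, so FubG is inactive.
No repressor is bound and VelV is active, so *morA* is transcribed.
→ *morA* is ON.
NolV is produced constitutively and is active.
With repressor NolV bound, *wexF* is not transcribed.
→ *wexF* is OFF.
Ni²⁺ is present, so BexG is active.
Diaminopimelate is present, so CilK is active.
With repressor CilK bound, *quvY* is not transcribed.
So QuvY is not produced.
Fumarate is present, so QilS is inactive.
Required activator QilS is absent, so *jalT* is not transcribed.
→ *jalT* is OFF.
1 of the 3 genes is transcribed.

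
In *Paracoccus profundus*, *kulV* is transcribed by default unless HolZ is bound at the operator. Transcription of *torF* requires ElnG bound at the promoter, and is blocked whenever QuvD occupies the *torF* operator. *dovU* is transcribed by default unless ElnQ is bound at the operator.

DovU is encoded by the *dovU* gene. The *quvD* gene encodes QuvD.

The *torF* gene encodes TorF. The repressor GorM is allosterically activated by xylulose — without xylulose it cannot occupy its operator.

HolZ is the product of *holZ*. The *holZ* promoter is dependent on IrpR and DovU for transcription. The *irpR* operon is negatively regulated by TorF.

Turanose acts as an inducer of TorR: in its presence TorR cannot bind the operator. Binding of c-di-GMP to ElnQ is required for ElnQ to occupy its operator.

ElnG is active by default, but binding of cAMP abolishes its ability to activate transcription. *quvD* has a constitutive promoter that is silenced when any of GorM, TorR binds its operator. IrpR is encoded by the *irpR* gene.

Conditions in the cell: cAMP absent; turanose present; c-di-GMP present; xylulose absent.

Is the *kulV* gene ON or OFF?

ON

Xylulose is absent, so GorM is inactive.
Turanose is present, so TorR is inactive.
With no repressor bound, *quvD* is transcribed.
So QuvD is produced and active.
cAMP is absent, so ElnG is active.
With repressor QuvD bound, *torF* is not transcribed.
So TorF is not produced.
With no repressor bound, *irpR* is transcribed.
So IrpR is produced and active.
c-di-GMP is present, so ElnQ is active.
With repressor ElnQ bound, *dovU* is not transcribed.
So DovU is not produced.
Required activator DovU is absent, so *holZ* is not transcribed.
So HolZ is not produced.
With no repressor bound, *kulV* is transcribed.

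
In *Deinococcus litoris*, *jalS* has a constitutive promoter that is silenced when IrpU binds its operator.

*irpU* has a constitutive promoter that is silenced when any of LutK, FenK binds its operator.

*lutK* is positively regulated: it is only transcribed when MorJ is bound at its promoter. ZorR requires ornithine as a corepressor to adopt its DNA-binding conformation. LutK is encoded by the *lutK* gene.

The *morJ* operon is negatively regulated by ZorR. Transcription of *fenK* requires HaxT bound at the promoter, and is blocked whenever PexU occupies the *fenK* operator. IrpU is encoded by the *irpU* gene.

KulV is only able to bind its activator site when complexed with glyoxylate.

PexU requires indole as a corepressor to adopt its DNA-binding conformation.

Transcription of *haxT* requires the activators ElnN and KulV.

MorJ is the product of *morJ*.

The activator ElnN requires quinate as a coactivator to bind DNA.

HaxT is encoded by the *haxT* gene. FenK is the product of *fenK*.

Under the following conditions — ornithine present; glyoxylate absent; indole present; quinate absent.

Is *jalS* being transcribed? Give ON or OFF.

OFF

Ornithine is present, so ZorR is active.
With repressor ZorR bound, *morJ* is not transcribed.
So MorJ is not produced.
Required activator MorJ is absent, so *lutK* is not transcribed.
So LutK is not produced.
Indole is present, so PexU is active.
Quinate is absent, so ElnN is inactive.
Glyoxylate is absent, so KulV is inactive.
Required activator ElnN is absent, so *haxT* is not transcribed.
So HaxT is not produced.
With repressor PexU bound, *fenK* is not transcribed.
So FenK is not produced.
With no repressor bound, *irpU* is transcribed.
So IrpU is produced and active.
With repressor IrpU bound, *jalS* is not transcribed.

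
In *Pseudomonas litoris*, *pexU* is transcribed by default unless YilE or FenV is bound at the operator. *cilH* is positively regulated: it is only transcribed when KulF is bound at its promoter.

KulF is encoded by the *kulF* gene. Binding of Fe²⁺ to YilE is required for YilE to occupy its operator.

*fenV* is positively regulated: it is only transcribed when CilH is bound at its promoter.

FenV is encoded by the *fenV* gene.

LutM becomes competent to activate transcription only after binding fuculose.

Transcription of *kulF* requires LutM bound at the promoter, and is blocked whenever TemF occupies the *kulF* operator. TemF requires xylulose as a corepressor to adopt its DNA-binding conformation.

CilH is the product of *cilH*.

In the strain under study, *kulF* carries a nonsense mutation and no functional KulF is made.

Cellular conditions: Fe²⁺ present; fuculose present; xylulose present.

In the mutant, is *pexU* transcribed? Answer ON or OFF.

Fe²⁺ is present, so YilE is active.
KulF is non-functional in this strain, so it has no effect.
Required activator KulF is absent, so *cilH* is not transcribed.
So CilH is not produced.
Required activator CilH is absent, so *fenV* is not transcribed.
So FenV is not produced.
With repressor YilE bound, *pexU* is not transcribed.

OFF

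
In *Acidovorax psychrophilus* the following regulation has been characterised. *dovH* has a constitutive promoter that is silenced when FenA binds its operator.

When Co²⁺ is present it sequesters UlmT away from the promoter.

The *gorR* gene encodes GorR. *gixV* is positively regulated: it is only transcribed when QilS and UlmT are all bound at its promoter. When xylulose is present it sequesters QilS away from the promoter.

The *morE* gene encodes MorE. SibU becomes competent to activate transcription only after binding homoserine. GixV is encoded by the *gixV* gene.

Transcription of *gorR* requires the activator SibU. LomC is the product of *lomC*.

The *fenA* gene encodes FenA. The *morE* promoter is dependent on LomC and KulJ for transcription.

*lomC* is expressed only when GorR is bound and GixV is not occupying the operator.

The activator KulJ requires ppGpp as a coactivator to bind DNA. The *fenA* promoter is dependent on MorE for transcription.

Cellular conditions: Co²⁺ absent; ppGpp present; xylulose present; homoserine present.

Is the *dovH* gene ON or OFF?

OFF

Homoserine is present, so SibU is active.
No repressor is bound and SibU is active, so *gorR* is transcribed.
So GorR is produced and active.
Xylulose is present, so QilS is inactive.
Co²⁺ is absent, so UlmT is active.
Required activator QilS is absent, so *gixV* is not transcribed.
So GixV is not produced.
No repressor is bound and GorR is active, so *lomC* is transcribed.
So LomC is produced and active.
ppGpp is present, so KulJ is active.
No repressor is bound and LomC and KulJ are active, so *morE* is transcribed.
So MorE is produced and active.
No repressor is bound and MorE is active, so *fenA* is transcribed.
So FenA is produced and active.
With repressor FenA bound, *dovH* is not transcribed.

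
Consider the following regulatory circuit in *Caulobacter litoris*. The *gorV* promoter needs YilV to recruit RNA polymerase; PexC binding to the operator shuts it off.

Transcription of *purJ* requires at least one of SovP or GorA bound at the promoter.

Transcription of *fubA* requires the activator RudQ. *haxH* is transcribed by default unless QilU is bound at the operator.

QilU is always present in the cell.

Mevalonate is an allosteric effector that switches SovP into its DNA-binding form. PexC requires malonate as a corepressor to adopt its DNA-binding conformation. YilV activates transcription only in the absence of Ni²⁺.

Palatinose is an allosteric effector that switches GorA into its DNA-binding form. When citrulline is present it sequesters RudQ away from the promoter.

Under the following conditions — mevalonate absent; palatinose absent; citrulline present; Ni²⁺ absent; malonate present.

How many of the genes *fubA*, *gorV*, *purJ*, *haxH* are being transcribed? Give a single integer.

Citrulline is present, so RudQ is inactive.
Required activator RudQ is absent, so *fubA* is not transcribed.
→ *fubA* is OFF.
Ni²⁺ is absent, so YilV is active.
Malonate is present, so PexC is active.
With repressor PexC bound, *gorV* is not transcribed.
→ *gorV* is OFF.
Mevalonate is absent, so SovP is inactive.
Palatinose is absent, so GorA is inactive.
No activator is available at the *purJ* promoter, so *purJ* is not transcribed.
→ *purJ* is OFF.
QilU is produced constitutively and is active.
With repressor QilU bound, *haxH* is not transcribed.
→ *haxH* is OFF.
0 of the 4 genes are transcribed.

0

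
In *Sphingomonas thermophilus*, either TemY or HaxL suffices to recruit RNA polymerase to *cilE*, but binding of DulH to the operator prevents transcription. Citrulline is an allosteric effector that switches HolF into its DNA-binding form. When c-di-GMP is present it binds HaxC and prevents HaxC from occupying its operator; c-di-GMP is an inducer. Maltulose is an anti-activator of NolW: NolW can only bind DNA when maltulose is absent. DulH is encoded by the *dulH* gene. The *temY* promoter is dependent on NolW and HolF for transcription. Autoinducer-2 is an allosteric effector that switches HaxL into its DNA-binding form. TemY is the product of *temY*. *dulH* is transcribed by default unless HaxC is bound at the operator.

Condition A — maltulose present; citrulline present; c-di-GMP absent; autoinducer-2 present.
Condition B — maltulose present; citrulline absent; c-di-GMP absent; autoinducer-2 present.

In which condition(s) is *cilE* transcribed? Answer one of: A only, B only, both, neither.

Condition A:
Maltulose is present, so NolW is inactive.
Citrulline is present, so HolF is active.
Required activator NolW is absent, so *temY* is not transcribed.
So TemY is not produced.
c-di-GMP is absent, so HaxC is active.
With repressor HaxC bound, *dulH* is not transcribed.
So DulH is not produced.
Autoinducer-2 is present, so HaxL is active.
Activator HaxL is present, so *cilE* is transcribed.
→ *cilE* is ON in A.
Condition B:
Maltulose is present, so NolW is inactive.
Citrulline is absent, so HolF is inactive.
Required activator NolW is absent, so *temY* is not transcribed.
So TemY is not produced.
c-di-GMP is absent, so HaxC is active.
With repressor HaxC bound, *dulH* is not transcribed.
So DulH is not produced.
Autoinducer-2 is present, so HaxL is active.
Activator HaxL is present, so *cilE* is transcribed.
→ *cilE* is ON in B.

both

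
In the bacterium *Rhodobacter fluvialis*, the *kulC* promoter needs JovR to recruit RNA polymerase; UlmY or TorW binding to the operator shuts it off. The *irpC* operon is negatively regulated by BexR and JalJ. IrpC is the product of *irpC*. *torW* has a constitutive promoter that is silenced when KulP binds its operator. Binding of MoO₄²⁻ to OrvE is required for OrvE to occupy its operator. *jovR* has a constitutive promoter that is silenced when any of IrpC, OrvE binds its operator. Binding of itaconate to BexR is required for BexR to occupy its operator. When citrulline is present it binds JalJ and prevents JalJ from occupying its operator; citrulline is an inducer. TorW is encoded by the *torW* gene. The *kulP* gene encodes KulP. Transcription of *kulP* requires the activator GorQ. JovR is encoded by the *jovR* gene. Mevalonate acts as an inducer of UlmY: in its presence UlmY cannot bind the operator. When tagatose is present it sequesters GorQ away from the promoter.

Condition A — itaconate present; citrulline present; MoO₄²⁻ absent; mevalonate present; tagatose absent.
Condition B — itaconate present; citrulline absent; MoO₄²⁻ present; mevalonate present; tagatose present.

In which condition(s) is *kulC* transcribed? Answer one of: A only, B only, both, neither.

A only

Condition A:
Itaconate is present, so BexR is active.
Citrulline is present, so JalJ is inactive.
With repressor BexR bound, *irpC* is not transcribed.
So IrpC is not produced.
MoO₄²⁻ is absent, so OrvE is inactive.
With no repressor bound, *jovR* is transcribed.
So JovR is produced and active.
Mevalonate is present, so UlmY is inactive.
Tagatose is absent, so GorQ is active.
No repressor is bound and GorQ is active, so *kulP* is transcribed.
So KulP is produced and active.
With repressor KulP bound, *torW* is not transcribed.
So TorW is not produced.
No repressor is bound and JovR is active, so *kulC* is transcribed.
→ *kulC* is ON in A.
Condition B:
Itaconate is present, so BexR is active.
Citrulline is absent, so JalJ is active.
With repressor BexR bound, *irpC* is not transcribed.
So IrpC is not produced.
MoO₄²⁻ is present, so OrvE is active.
With repressor OrvE bound, *jovR* is not transcribed.
So JovR is not produced.
Mevalonate is present, so UlmY is inactive.
Tagatose is present, so GorQ is inactive.
Required activator GorQ is absent, so *kulP* is not transcribed.
So KulP is not produced.
With no repressor bound, *torW* is transcribed.
So TorW is produced and active.
With repressor TorW bound, *kulC* is not transcribed.
→ *kulC* is OFF in B.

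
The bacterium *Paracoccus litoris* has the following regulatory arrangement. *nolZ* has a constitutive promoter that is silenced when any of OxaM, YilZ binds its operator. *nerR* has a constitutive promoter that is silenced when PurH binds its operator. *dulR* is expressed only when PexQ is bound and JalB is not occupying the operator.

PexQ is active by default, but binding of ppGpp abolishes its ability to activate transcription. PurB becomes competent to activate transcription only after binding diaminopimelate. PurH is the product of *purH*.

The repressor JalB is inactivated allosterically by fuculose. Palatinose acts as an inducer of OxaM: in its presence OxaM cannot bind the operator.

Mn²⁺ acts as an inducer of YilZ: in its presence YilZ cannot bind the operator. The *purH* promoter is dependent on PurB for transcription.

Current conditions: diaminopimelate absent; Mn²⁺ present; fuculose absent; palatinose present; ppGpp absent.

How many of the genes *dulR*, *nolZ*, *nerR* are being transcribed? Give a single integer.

Fuculose is absent, so JalB is active.
ppGpp is absent, so PexQ is active.
With repressor JalB bound, *dulR* is not transcribed.
→ *dulR* is OFF.
Palatinose is present, so OxaM is inactive.
Mn²⁺ is present, so YilZ is inactive.
With no repressor bound, *nolZ* is transcribed.
→ *nolZ* is ON.
Diaminopimelate is absent, so PurB is inactive.
Required activator PurB is absent, so *purH* is not transcribed.
So PurH is not produced.
With no repressor bound, *nerR* is transcribed.
→ *nerR* is ON.
2 of the 3 genes are transcribed.

2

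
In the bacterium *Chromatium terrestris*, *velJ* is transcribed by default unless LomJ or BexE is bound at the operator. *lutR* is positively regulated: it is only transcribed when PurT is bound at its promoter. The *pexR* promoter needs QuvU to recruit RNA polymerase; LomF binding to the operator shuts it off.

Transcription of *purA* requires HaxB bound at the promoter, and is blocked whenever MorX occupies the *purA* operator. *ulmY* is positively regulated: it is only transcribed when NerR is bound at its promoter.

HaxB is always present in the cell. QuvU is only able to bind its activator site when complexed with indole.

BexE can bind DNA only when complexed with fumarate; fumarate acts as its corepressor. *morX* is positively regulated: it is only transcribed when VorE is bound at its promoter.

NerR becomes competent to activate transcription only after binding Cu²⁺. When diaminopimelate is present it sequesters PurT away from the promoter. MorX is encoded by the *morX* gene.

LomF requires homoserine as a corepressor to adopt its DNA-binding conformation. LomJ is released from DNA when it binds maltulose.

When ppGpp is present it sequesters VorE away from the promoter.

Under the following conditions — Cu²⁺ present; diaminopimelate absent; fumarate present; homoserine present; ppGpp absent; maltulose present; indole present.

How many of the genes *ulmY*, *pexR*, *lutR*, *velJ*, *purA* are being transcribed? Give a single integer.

Cu²⁺ is present, so NerR is active.
No repressor is bound and NerR is active, so *ulmY* is transcribed.
→ *ulmY* is ON.
Homoserine is present, so LomF is active.
Indole is present, so QuvU is active.
With repressor LomF bound, *pexR* is not transcribed.
→ *pexR* is OFF.
Diaminopimelate is absent, so PurT is active.
No repressor is bound and PurT is active, so *lutR* is transcribed.
→ *lutR* is ON.
Maltulose is present, so LomJ is inactive.
Fumarate is present, so BexE is active.
With repressor BexE bound, *velJ* is not transcribed.
→ *velJ* is OFF.
HaxB is produced constitutively and is active.
ppGpp is absent, so VorE is active.
No repressor is bound and VorE is active, so *morX* is transcribed.
So MorX is produced and active.
With repressor MorX bound, *purA* is not transcribed.
→ *purA* is OFF.
2 of the 5 genes are transcribed.

2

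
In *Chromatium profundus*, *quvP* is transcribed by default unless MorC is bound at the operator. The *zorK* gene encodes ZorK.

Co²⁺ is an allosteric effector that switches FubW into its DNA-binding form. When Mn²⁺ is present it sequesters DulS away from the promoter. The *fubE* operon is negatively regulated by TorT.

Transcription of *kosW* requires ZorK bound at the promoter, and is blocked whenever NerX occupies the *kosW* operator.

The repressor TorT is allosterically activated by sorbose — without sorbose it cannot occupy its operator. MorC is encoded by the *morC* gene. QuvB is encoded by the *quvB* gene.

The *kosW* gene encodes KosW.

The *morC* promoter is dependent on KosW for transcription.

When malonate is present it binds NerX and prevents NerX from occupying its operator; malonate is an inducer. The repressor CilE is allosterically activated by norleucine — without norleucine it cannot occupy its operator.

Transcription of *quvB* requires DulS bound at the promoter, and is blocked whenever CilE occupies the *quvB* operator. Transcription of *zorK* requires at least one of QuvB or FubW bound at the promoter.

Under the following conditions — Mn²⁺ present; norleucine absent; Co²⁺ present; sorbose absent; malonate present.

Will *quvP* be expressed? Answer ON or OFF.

Norleucine is absent, so CilE is inactive.
Mn²⁺ is present, so DulS is inactive.
Required activator DulS is absent, so *quvB* is not transcribed.
So QuvB is not produced.
Co²⁺ is present, so FubW is active.
Activator FubW is present, so *zorK* is transcribed.
So ZorK is produced and active.
Malonate is present, so NerX is inactive.
No repressor is bound and ZorK is active, so *kosW* is transcribed.
So KosW is produced and active.
No repressor is bound and KosW is active, so *morC* is transcribed.
So MorC is produced and active.
With repressor MorC bound, *quvP* is not transcribed.

OFF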